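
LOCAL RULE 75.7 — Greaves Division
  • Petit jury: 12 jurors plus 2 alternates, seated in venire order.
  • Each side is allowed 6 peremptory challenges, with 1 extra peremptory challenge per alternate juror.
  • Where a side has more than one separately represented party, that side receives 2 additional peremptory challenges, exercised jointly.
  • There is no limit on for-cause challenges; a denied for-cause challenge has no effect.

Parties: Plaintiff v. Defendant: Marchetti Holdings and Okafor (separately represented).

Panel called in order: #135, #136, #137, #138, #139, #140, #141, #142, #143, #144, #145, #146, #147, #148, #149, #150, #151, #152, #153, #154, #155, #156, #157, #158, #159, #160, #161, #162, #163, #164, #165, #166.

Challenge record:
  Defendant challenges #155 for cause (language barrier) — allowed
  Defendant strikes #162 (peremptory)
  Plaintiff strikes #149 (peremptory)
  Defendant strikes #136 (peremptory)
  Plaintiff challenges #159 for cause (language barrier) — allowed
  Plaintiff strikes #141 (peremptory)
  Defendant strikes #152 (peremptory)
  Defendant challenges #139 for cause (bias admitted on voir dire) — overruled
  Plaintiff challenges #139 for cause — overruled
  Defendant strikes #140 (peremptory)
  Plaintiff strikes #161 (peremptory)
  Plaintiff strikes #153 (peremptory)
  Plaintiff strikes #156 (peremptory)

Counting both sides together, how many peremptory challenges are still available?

9

Plaintiff allotment: 6 base + 1 × 2 alternates = 8. Defendant allotment: 6 base + 1 × 2 alternates + 2 multi-party = 10.
Plaintiff peremptories used: #149, #141, #161, #153, #156 — 5 (for-cause on #159, #139 don't count).
Defendant peremptories used: #162, #136, #152, #140 — 4 (for-cause on #155, #139 don't count).
Remaining: (8 − 5) + (10 − 4) = 9.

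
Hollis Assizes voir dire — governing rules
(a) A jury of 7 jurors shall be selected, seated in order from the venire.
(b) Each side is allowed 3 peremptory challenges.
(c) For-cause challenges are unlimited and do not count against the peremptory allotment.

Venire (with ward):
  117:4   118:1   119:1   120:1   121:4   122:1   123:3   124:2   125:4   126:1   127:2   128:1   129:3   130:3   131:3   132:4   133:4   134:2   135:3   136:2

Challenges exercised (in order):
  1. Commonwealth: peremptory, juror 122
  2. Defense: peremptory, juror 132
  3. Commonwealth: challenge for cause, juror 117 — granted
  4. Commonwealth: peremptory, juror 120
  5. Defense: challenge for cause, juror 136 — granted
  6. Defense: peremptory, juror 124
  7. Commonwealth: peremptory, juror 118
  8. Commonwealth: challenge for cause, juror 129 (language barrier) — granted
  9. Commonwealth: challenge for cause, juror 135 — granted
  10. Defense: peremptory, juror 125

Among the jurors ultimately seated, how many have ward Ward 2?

1

Removed: #117, #118, #120, #122, #124, #125, #129, #132, #135, #136.
Seated jurors 1–7: #119, #121, #123, #126, #127, #128, #130.
Of those, in Ward 2: #127 → 1.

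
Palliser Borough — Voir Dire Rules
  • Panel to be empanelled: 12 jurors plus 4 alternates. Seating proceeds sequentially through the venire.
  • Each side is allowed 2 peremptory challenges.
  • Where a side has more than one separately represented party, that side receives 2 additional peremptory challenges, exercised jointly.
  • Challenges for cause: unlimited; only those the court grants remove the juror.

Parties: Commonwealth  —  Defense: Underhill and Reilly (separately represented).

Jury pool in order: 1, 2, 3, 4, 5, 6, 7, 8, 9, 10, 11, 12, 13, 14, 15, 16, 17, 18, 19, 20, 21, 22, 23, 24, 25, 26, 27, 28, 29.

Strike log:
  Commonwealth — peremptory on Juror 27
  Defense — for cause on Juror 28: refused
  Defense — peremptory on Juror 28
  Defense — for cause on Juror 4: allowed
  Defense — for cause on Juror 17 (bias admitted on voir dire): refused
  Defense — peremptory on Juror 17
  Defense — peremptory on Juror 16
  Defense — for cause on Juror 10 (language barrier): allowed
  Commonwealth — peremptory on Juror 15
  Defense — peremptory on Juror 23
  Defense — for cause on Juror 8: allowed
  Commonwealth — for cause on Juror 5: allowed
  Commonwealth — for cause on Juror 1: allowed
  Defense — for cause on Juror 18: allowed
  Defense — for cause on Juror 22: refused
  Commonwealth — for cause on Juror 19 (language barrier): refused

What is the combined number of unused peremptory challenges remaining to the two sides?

Commonwealth allotment: 2. Defense allotment: 2 base + 2 multi-party = 4.
Commonwealth peremptories used: #27, #15 — 2 (for-cause on #5, #1, #19 don't count).
Defense peremptories used: #28, #17, #16, #23 — 4 (for-cause on #28, #4, #17, #10, #8, #18, #22 don't count).
Remaining: (2 − 2) + (4 − 4) = 0.

0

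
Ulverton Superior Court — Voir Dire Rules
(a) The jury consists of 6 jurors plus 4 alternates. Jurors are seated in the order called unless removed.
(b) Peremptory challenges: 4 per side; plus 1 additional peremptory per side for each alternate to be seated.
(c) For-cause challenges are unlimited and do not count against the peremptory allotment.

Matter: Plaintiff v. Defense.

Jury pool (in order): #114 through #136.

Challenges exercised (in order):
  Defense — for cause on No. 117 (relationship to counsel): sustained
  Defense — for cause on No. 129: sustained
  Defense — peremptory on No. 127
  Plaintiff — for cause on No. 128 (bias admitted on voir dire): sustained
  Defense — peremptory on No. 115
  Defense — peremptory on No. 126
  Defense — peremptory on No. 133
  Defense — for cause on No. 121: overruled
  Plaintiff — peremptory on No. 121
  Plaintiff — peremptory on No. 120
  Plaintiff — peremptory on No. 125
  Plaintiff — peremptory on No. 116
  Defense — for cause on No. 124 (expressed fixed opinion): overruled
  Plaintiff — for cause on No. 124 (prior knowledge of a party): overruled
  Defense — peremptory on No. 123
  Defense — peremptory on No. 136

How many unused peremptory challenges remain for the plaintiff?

Plaintiff allotment: 4 base + 1 × 4 alternates = 8.
Plaintiff peremptories used: #121, #120, #125, #116 — 4 (for-cause on #128, #124 don't count).
Remaining: 8 − 4 = 4.

4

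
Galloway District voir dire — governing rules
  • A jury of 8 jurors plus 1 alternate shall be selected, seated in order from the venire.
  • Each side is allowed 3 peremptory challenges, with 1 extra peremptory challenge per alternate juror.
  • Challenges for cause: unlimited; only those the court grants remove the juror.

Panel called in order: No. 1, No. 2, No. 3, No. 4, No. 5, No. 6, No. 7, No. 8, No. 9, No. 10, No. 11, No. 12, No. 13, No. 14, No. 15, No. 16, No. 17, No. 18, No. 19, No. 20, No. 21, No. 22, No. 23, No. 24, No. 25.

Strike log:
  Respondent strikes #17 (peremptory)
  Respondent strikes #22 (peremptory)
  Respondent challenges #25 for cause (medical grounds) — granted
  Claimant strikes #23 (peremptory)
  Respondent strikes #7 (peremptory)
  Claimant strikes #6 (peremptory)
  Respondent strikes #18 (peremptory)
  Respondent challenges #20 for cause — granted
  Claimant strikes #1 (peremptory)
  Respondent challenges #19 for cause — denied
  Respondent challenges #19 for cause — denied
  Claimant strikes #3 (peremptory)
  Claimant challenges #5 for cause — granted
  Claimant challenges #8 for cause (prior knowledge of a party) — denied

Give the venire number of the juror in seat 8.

13

Removed: #1, #3, #5, #6, #7, #17, #18, #20, #22, #23, #25. (#8, #19 stay — for-cause denied.)
Seating in order: seats 1–8 → #2, #4, #8, #9, #10, #11, #12, #13; alternates → #14.
So seat 8 is #13.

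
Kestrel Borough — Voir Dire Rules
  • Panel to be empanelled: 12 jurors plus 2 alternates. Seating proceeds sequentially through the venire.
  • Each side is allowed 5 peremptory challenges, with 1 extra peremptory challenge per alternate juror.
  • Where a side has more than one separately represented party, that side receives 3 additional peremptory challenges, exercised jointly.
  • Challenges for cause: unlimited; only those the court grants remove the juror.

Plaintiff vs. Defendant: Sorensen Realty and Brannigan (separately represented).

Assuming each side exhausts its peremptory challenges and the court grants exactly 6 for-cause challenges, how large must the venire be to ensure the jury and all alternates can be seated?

Seats to fill: 12 + 2 alternates = 14.
Peremptories — Plaintiff: 5 + 1×2 = 7; Defendant: 5 + 1×2 + 3 = 10; total 17.
For-cause removals: 6.
Minimum venire: 14 + 17 + 6 = 37.

37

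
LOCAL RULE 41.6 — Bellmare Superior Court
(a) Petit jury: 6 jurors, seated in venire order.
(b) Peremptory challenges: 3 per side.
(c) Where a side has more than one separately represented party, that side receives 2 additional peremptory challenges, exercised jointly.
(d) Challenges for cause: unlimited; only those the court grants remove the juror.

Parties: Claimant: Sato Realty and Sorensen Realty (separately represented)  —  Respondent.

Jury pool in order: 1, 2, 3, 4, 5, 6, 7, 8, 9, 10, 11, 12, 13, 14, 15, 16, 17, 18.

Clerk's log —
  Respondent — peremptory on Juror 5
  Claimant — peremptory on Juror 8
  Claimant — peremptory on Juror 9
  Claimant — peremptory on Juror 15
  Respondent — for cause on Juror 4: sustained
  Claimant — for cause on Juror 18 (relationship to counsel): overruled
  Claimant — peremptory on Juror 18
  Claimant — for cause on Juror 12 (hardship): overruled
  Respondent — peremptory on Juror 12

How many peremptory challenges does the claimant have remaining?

Claimant allotment: 3 base + 2 multi-party = 5.
Claimant peremptories used: #8, #9, #15, #18 — 4 (for-cause on #18, #12 don't count).
Remaining: 5 − 4 = 1.

1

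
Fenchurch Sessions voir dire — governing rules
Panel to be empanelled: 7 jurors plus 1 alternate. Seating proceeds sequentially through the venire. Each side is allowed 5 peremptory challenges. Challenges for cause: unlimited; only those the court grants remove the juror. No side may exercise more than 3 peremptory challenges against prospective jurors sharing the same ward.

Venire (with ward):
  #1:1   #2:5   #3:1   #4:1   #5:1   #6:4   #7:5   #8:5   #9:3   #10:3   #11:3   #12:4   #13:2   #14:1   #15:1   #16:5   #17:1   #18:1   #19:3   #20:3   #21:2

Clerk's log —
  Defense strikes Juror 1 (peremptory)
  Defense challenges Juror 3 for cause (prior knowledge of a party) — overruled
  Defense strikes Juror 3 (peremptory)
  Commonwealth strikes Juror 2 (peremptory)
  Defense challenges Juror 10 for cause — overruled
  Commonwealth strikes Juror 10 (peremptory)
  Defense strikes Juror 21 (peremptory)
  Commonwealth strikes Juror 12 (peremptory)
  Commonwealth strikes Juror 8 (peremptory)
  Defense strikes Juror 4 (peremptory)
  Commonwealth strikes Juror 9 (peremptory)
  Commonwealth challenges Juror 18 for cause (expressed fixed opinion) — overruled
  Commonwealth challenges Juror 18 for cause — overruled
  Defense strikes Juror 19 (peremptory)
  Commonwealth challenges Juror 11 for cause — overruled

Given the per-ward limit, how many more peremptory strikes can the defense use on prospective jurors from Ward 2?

0

Defense peremptories so far: #1, #3, #21, #4, #19 — 5 of 5 used, 0 left overall.
Against Ward 2: #21 — 1 used; per-ward cap 3 leaves 2.
Binding limit: min(0, 2) = 0.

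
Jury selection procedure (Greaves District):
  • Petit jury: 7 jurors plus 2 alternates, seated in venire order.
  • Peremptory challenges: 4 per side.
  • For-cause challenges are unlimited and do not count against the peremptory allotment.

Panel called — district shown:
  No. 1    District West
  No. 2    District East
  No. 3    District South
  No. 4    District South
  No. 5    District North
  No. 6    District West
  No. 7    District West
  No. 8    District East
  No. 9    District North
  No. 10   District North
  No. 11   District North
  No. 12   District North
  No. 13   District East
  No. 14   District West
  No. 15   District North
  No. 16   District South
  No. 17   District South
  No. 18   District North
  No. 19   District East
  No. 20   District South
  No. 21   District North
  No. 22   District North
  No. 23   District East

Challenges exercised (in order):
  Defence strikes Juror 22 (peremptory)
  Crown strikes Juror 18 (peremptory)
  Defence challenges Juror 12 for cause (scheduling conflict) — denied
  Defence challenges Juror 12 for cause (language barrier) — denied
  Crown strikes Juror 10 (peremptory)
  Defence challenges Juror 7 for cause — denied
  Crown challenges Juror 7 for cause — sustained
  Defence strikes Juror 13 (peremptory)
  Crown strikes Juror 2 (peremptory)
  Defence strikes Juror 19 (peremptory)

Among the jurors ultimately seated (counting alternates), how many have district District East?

Removed: #2, #7, #10, #13, #18, #19, #22.
Seated (9 incl. alternates): #1, #3, #4, #5, #6, #8, #9, #11, #12.
Of those, in District East: #8 → 1.

1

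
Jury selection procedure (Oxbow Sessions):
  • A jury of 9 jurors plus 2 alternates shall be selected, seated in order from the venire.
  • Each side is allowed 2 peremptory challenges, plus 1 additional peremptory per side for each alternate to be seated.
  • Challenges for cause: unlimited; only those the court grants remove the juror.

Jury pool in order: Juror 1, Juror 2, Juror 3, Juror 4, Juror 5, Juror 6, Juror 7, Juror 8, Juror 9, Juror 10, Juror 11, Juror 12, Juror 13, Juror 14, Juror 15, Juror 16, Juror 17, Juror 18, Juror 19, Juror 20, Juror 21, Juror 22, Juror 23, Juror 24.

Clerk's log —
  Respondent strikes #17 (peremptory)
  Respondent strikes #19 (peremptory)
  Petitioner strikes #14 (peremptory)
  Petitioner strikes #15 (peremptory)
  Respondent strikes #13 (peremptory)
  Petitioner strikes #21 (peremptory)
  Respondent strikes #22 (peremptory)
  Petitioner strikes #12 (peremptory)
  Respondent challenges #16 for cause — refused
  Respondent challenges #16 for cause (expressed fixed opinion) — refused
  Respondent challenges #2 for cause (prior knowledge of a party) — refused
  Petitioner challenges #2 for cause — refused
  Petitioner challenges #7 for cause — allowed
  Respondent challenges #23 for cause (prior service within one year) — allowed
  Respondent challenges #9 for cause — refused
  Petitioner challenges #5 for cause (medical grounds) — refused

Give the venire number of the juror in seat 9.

Removed: #7, #12, #13, #14, #15, #17, #19, #21, #22, #23. (#2, #5, #9, #16 stay — for-cause denied.)
Seating in order: seats 1–9 → #1, #2, #3, #4, #5, #6, #8, #9, #10; alternates → #11, #16.
So seat 9 is #10.

10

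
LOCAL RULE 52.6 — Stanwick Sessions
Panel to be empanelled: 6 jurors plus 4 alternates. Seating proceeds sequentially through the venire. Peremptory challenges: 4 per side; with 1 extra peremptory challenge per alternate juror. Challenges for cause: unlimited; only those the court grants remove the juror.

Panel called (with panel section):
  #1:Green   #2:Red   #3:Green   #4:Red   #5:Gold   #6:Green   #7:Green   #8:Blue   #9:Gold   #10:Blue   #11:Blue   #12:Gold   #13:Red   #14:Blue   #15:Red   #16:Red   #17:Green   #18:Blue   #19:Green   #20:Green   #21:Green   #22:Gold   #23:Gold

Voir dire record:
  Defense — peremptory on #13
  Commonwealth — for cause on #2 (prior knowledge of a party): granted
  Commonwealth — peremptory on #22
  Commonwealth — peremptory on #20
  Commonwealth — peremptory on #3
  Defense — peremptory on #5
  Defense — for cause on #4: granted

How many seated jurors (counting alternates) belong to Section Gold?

2

Removed: #2, #3, #4, #5, #13, #20, #22.
Seated (10 incl. alternates): #1, #6, #7, #8, #9, #10, #11, #12, #14, #15.
Of those, in Section Gold: #9, #12 → 2.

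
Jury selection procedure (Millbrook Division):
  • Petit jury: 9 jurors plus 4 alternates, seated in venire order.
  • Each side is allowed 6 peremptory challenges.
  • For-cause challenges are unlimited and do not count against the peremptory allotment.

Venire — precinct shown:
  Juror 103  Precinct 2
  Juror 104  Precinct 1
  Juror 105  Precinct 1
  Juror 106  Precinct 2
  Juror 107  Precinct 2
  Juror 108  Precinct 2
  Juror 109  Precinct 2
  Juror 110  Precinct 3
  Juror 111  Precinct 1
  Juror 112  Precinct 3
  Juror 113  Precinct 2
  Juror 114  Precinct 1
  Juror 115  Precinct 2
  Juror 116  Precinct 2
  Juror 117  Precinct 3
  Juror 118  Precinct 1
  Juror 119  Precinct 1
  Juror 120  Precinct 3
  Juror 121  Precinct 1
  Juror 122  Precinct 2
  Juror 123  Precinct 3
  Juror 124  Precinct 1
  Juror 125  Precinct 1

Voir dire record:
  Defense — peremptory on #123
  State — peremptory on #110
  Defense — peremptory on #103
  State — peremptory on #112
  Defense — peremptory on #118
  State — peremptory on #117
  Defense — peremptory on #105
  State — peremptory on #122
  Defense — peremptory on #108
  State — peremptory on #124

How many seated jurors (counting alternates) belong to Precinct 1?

6

Removed: #103, #105, #108, #110, #112, #117, #118, #122, #123, #124.
Seated (13 incl. alternates): #104, #106, #107, #109, #111, #113, #114, #115, #116, #119, #120, #121, #125.
Of those, in Precinct 1: #104, #111, #114, #119, #121, #125 → 6.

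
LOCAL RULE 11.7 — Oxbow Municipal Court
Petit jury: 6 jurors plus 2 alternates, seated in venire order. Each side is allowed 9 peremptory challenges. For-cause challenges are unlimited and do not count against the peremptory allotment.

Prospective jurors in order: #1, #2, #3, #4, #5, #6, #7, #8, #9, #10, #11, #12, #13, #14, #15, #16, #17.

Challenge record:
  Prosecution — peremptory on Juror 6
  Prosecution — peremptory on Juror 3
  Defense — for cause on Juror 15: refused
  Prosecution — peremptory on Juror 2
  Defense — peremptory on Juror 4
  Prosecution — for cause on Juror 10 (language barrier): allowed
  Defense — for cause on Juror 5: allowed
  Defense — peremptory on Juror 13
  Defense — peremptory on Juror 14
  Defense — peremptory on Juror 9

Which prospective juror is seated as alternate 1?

16

Removed: #2, #3, #4, #5, #6, #9, #10, #13, #14. (#15 stays — for-cause denied.)
Seating in order: seats 1–6 → #1, #7, #8, #11, #12, #15; alternates → #16, #17.
So alternate 1 is #16.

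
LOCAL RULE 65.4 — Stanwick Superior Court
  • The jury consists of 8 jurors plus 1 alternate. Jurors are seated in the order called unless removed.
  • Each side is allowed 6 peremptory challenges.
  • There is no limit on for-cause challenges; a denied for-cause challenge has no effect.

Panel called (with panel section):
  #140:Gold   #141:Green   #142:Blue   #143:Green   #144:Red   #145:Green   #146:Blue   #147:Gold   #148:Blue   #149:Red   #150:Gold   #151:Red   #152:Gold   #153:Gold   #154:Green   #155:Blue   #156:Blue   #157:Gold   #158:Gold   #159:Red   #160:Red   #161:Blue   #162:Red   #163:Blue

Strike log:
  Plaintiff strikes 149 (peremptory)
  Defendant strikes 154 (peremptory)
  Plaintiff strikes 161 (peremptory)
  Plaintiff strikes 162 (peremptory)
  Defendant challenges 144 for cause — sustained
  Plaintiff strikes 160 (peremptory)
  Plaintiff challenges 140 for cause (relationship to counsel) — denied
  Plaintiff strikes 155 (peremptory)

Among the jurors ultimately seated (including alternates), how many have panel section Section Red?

Removed: #144, #149, #154, #155, #160, #161, #162.
Seated (9 incl. alternates): #140, #141, #142, #143, #145, #146, #147, #148, #150.
None of those are in Section Red → 0.

0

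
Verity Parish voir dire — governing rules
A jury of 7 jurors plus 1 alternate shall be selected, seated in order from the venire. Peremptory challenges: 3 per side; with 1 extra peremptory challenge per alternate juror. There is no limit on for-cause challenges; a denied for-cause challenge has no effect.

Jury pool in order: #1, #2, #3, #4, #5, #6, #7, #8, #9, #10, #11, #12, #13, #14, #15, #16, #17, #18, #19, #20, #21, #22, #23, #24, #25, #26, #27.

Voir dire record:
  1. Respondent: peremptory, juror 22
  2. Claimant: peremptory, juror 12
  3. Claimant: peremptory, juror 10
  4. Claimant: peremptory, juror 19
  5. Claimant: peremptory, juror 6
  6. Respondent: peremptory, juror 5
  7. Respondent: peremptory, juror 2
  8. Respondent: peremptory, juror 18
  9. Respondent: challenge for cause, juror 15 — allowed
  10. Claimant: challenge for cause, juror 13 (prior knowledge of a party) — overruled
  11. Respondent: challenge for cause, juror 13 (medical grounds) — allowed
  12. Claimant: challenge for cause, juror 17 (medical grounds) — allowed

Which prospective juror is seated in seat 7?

Removed: #2, #5, #6, #10, #12, #13, #15, #17, #18, #19, #22.
Filling seats in venire order through position 7: #1, #3, #4, #7, #8, #9, #11.
So seat 7 is #11.

11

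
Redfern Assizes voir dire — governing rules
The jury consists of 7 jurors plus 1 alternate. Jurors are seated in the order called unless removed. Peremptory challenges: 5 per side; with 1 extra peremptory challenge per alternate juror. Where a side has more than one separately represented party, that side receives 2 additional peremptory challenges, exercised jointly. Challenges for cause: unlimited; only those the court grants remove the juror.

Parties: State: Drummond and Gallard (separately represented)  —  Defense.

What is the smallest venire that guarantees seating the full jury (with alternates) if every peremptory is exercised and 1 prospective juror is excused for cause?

23

Seats to fill: 7 + 1 alternates = 8.
Peremptories — State: 5 + 1×1 + 2 = 8; Defense: 5 + 1×1 = 6; total 14.
For-cause removals: 1.
Minimum venire: 8 + 14 + 1 = 23.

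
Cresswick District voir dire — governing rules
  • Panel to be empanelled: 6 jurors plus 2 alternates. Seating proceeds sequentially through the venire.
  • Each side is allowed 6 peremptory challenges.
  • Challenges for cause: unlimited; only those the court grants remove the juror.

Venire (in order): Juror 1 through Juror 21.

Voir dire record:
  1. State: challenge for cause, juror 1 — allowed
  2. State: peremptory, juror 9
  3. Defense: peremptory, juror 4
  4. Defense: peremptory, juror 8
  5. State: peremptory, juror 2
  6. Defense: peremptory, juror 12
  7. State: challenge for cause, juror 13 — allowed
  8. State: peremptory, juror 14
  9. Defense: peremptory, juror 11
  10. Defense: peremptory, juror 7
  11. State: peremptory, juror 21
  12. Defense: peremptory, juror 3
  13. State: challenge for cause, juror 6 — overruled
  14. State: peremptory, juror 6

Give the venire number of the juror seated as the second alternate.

20

Removed: #1, #2, #3, #4, #6, #7, #8, #9, #11, #12, #13, #14, #21.
Filling seats in venire order through position 8: #5, #10, #15, #16, #17, #18, #19, #20.
So alternate 2 is #20.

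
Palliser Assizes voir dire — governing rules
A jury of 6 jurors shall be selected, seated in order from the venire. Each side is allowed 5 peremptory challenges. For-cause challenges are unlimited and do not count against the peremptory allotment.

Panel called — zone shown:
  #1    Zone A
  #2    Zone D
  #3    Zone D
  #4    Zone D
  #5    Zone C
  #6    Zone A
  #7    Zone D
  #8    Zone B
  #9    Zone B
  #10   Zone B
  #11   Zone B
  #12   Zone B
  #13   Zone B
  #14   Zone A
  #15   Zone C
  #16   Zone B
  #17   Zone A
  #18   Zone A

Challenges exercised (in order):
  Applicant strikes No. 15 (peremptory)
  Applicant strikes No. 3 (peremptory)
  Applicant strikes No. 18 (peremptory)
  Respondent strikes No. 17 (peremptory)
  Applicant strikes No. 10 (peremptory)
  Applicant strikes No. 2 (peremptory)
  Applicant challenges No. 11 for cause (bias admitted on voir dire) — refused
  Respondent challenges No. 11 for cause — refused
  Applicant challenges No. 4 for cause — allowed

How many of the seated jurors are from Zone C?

Removed: #2, #3, #4, #10, #15, #17, #18.
Seated jurors 1–6: #1, #5, #6, #7, #8, #9.
Of those, in Zone C: #5 → 1.

1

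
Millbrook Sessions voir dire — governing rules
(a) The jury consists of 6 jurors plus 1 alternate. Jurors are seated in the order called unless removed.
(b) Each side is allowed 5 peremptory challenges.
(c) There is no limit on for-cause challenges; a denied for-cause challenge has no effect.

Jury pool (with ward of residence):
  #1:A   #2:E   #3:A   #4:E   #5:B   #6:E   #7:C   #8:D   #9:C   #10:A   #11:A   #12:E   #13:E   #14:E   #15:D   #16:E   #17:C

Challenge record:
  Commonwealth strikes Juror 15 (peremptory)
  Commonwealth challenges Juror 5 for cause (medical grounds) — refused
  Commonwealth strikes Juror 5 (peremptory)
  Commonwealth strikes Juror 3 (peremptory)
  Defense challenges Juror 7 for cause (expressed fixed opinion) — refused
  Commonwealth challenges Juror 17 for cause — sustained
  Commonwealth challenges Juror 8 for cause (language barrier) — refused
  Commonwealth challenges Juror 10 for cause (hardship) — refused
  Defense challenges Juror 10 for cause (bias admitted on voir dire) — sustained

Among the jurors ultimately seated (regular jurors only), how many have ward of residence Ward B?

0

Removed: #3, #5, #10, #15, #17.
Seated jurors 1–6: #1, #2, #4, #6, #7, #8 (alternates #9 not counted).
None of those are in Ward B → 0.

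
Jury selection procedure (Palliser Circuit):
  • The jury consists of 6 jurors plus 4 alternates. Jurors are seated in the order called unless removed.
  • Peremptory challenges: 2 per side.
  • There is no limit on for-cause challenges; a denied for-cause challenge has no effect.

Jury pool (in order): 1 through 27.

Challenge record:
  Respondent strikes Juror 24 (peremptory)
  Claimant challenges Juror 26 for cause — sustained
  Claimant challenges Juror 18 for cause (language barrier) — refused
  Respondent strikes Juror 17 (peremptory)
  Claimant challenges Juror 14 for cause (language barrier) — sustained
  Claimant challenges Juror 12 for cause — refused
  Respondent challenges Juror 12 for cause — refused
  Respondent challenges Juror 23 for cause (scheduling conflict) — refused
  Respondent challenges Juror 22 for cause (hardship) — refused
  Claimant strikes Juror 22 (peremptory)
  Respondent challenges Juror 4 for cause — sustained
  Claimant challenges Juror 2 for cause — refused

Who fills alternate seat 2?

9

Removed: #4, #14, #17, #22, #24, #26. (#2, #12, #18, #23 stay — for-cause denied.)
Seating in order: seats 1–6 → #1, #2, #3, #5, #6, #7; alternates → #8, #9, #10, #11.
So alternate 2 is #9.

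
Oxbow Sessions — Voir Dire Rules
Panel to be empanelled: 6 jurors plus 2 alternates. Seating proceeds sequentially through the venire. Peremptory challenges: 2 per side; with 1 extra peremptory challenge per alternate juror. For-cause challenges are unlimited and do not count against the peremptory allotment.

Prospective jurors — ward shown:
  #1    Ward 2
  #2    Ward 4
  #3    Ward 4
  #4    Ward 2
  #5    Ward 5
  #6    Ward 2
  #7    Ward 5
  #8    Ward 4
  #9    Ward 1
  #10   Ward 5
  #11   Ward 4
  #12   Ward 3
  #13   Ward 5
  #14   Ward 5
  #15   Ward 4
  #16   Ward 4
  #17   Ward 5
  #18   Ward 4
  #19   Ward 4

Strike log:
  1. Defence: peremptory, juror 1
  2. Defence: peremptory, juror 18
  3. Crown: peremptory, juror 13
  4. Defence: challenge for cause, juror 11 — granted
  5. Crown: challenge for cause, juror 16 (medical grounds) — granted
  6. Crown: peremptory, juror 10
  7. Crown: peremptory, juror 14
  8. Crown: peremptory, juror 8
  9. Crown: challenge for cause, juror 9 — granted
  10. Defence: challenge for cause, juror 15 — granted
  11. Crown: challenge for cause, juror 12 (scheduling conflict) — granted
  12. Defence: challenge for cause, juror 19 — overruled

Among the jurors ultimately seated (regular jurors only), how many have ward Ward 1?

0

Removed: #1, #8, #9, #10, #11, #12, #13, #14, #15, #16, #18.
Seated jurors 1–6: #2, #3, #4, #5, #6, #7 (alternates #17, #19 not counted).
None of those are in Ward 1 → 0.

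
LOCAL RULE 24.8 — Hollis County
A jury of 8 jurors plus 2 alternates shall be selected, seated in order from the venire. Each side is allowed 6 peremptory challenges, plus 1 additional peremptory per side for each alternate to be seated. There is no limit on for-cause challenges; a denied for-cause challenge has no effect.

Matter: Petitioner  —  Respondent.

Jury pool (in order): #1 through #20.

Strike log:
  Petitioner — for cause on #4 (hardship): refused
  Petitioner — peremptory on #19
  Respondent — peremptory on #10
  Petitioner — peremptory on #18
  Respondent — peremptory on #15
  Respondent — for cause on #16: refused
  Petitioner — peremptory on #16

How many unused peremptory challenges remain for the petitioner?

5

Petitioner allotment: 6 base + 1 × 2 alternates = 8.
Petitioner peremptories used: #19, #18, #16 — 3 (the for-cause on #4 doesn't count).
Remaining: 8 − 3 = 5.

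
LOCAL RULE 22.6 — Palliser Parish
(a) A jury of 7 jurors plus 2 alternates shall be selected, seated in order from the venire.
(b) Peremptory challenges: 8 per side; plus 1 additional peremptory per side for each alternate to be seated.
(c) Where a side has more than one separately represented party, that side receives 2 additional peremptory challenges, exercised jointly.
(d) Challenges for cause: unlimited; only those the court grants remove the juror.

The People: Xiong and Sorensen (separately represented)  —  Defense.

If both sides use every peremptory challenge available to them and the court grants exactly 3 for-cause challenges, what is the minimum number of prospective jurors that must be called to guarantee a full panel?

Seats to fill: 7 + 2 alternates = 9.
Peremptories — The People: 8 + 1×2 + 2 = 12; Defense: 8 + 1×2 = 10; total 22.
For-cause removals: 3.
Minimum venire: 9 + 22 + 3 = 34.

34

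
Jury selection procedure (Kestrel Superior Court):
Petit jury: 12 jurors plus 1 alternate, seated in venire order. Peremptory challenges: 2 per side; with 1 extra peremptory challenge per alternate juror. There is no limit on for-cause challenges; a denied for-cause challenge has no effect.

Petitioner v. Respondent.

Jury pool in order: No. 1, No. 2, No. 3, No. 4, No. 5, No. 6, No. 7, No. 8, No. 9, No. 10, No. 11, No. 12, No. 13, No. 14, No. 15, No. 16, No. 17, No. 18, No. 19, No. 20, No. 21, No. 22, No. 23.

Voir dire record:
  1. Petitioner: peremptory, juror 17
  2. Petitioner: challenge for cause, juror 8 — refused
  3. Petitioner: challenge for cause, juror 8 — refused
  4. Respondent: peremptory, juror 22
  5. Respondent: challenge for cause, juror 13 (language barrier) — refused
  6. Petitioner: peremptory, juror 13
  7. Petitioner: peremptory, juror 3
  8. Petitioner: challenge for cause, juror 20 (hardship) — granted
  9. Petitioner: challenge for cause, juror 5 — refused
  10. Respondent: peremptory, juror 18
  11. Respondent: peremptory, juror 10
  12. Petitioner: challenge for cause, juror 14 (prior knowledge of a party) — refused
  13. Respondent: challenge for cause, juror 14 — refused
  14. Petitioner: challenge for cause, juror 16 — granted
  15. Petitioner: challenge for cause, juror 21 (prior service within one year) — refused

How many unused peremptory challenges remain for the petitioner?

0

Petitioner allotment: 2 base + 1 × 1 alternate = 3.
Petitioner peremptories used: #17, #13, #3 — 3 (for-cause on #8, #8, #20, #5, #14, #16, #21 don't count).
Remaining: 3 − 3 = 0.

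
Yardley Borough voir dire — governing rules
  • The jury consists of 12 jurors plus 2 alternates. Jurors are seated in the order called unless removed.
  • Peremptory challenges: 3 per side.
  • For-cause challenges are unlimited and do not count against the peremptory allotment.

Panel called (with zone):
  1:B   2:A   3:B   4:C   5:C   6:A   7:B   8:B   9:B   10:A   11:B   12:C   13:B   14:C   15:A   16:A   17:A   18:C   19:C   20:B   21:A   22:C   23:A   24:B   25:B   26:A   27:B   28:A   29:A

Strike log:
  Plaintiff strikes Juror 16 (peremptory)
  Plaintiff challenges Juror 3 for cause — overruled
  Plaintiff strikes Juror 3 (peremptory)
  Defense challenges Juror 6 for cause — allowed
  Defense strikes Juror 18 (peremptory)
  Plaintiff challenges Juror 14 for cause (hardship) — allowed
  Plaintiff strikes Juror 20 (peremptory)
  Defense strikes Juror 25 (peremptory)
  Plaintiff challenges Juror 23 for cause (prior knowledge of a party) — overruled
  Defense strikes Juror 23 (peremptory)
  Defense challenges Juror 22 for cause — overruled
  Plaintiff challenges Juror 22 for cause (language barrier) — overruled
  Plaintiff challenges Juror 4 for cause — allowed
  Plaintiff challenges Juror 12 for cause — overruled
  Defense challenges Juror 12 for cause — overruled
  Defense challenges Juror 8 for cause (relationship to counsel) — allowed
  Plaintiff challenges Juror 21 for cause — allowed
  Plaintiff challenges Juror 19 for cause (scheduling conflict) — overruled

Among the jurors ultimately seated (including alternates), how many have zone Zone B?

Removed: #3, #4, #6, #8, #14, #16, #18, #20, #21, #23, #25.
Seated (14 incl. alternates): #1, #2, #5, #7, #9, #10, #11, #12, #13, #15, #17, #19, #22, #24.
Of those, in Zone B: #1, #7, #9, #11, #13, #24 → 6.

6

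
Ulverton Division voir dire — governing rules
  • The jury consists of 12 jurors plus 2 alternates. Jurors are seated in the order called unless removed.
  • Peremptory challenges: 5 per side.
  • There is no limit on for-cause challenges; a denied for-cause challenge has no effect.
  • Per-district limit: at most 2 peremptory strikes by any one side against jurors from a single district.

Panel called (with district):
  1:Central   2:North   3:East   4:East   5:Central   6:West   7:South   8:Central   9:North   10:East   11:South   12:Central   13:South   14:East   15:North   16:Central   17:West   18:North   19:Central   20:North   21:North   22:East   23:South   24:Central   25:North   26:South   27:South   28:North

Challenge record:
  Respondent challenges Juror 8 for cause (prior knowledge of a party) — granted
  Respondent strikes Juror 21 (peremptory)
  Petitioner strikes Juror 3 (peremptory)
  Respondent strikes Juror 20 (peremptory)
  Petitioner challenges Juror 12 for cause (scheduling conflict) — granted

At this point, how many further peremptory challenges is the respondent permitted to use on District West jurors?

Respondent peremptories so far: #21, #20 — 2 of 5 used, 3 left overall.
Against District West: none yet — per-district cap 2 leaves 2.
Binding limit: min(3, 2) = 2.

2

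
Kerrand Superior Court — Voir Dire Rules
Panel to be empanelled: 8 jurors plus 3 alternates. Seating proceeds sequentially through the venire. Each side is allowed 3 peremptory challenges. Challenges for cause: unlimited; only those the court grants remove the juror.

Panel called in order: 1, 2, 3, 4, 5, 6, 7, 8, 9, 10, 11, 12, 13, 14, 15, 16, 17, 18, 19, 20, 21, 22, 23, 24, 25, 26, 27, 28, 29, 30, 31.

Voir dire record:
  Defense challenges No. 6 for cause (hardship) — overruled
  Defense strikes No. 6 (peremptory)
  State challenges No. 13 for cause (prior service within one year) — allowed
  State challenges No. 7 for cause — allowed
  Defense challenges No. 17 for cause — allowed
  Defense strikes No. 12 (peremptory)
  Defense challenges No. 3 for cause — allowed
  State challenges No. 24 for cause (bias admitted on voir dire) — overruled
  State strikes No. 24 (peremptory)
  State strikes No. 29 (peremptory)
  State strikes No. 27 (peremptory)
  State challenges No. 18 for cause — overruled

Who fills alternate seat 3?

16

Removed: #3, #6, #7, #12, #13, #17, #24, #27, #29. (#18 stays — for-cause denied.)
Filling seats in venire order through position 11: #1, #2, #4, #5, #8, #9, #10, #11, #14, #15, #16.
So alternate 3 is #16.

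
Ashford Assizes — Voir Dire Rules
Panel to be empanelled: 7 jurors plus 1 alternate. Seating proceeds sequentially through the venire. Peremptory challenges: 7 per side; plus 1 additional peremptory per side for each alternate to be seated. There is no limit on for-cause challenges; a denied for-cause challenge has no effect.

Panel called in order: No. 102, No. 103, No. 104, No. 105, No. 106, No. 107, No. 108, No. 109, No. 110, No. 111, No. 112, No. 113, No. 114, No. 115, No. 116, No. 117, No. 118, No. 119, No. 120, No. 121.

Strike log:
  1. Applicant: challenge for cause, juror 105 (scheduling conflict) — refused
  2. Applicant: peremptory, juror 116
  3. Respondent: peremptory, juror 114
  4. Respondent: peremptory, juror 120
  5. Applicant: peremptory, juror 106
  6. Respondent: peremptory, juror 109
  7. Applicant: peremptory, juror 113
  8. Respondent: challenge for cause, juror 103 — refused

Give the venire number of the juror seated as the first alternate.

Removed: #106, #109, #113, #114, #116, #120. (#103, #105 stay — for-cause denied.)
Seating in order: seats 1–7 → #102, #103, #104, #105, #107, #108, #110; alternates → #111.
So alternate 1 is #111.

111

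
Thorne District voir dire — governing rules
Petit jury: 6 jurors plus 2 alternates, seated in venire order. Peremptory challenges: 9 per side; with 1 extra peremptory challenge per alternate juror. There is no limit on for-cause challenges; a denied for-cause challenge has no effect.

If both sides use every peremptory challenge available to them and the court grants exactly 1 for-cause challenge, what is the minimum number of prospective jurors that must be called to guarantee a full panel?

Seats to fill: 6 + 2 alternates = 8.
Peremptories: 9 + 1×2 = 11 per side × 2 sides = 22.
For-cause removals: 1.
Minimum venire: 8 + 22 + 1 = 31.

31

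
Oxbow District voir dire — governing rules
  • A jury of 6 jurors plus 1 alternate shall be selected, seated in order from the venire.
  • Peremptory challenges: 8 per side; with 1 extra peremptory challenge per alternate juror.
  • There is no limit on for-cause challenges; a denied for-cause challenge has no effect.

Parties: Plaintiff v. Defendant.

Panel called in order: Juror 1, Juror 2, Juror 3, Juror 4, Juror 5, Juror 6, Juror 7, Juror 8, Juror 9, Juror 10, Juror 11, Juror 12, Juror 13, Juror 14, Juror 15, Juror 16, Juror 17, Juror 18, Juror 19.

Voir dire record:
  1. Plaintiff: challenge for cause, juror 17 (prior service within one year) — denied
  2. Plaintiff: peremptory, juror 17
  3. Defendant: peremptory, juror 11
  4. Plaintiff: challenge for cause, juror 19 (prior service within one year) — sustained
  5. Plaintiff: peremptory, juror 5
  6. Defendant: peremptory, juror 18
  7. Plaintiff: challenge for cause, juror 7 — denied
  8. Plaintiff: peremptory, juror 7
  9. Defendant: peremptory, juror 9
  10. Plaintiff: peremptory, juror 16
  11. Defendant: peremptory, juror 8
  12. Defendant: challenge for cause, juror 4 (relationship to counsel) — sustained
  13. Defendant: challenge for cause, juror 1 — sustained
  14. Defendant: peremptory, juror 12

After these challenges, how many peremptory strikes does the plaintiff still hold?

5

Plaintiff allotment: 8 base + 1 × 1 alternate = 9.
Plaintiff peremptories used: #17, #5, #7, #16 — 4 (for-cause on #17, #19, #7 don't count).
Remaining: 9 − 4 = 5.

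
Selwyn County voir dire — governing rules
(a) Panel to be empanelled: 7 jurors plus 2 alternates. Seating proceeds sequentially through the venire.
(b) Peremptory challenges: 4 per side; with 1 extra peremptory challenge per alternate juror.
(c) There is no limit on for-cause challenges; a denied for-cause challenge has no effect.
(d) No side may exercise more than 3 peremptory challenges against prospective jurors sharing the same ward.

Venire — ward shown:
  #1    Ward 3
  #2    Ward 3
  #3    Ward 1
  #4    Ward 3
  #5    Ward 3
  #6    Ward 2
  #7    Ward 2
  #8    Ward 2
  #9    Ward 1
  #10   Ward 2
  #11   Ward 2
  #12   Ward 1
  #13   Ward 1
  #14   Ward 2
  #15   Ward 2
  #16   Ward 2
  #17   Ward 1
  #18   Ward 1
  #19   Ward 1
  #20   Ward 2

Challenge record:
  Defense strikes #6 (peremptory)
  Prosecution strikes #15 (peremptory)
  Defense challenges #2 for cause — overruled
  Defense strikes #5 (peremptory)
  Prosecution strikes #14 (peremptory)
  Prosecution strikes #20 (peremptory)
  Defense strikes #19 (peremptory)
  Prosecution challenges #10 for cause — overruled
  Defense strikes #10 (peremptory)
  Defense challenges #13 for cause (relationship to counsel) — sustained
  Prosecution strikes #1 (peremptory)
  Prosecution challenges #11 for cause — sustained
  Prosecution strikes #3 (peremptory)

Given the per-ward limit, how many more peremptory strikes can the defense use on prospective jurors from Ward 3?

Defense peremptories so far: #6, #5, #19, #10 — 4 of 6 used, 2 left overall.
Against Ward 3: #5 — 1 used; per-ward cap 3 leaves 2.
Binding limit: min(2, 2) = 2.

2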